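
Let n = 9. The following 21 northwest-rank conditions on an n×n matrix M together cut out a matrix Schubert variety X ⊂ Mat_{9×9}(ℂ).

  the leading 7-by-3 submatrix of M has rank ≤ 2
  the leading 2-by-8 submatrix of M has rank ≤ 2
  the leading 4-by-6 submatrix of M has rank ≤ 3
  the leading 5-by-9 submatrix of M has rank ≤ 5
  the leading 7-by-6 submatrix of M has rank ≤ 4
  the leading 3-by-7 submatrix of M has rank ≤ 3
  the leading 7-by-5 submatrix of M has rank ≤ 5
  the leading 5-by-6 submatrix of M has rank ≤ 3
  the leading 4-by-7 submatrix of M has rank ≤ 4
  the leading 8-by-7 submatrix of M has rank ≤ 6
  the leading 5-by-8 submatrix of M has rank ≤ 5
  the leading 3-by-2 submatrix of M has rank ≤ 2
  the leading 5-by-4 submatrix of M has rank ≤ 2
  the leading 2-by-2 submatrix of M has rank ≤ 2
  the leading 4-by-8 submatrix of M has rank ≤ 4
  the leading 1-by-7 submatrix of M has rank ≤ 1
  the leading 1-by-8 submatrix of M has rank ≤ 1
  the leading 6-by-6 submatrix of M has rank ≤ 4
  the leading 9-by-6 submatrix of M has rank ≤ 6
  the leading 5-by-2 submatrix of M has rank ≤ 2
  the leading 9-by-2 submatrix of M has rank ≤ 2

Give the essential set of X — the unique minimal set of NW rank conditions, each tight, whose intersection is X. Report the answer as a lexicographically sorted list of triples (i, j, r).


The tightest implied rank at each (i,j), from the 21 conditions:

  1 | 1 | 1 | 1 | 1 | 1 | 1 | 1 | 1
  1 | 2 | 2 | 2 | 2 | 2 | 2 | 2 | 2
  1 | 2 | 2 | 2 | 3 | 3 | 3 | 3 | 3
  1 | 2 | 2 | 2 | 3 | 3 | 4 | 4 | 4
  1 | 2 | 2 | 2 | 3 | 3 | 4 | 5 | 5
  1 | 2 | 2 | 3 | 4 | 4 | 5 | 6 | 6
  1 | 2 | 2 | 3 | 4 | 4 | 5 | 6 | 7
  1 | 2 | 3 | 4 | 5 | 5 | 6 | 7 | 8
  1 | 2 | 3 | 4 | 5 | 6 | 7 | 8 | 9

the unique w with this rank table is (1, 2, 5, 7, 8, 4, 9, 3, 6).

D(w) has 11 cells with 4 SE-corners; essential set:

[(5, 4, 2), (5, 6, 3), (7, 3, 2), (7, 6, 4)]


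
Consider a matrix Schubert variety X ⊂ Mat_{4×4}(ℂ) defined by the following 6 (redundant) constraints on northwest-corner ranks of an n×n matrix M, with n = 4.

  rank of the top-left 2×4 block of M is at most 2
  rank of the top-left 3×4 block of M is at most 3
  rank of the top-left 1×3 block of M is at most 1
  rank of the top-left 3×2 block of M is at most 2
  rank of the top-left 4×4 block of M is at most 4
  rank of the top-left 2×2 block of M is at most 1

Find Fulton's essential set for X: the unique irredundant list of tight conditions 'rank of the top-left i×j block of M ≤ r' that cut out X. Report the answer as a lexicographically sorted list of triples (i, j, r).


Rank table r_w(4×4) implied by the 6 constraints:

  1  1  1  1
  1  1  2  2
  1  2  3  3
  1  2  3  4

hence w(1..4) = (1, 3, 2, 4).

1 SE-corner of the 1-cell Rothe diagram gives Ess(w):

[(2, 2, 1)]


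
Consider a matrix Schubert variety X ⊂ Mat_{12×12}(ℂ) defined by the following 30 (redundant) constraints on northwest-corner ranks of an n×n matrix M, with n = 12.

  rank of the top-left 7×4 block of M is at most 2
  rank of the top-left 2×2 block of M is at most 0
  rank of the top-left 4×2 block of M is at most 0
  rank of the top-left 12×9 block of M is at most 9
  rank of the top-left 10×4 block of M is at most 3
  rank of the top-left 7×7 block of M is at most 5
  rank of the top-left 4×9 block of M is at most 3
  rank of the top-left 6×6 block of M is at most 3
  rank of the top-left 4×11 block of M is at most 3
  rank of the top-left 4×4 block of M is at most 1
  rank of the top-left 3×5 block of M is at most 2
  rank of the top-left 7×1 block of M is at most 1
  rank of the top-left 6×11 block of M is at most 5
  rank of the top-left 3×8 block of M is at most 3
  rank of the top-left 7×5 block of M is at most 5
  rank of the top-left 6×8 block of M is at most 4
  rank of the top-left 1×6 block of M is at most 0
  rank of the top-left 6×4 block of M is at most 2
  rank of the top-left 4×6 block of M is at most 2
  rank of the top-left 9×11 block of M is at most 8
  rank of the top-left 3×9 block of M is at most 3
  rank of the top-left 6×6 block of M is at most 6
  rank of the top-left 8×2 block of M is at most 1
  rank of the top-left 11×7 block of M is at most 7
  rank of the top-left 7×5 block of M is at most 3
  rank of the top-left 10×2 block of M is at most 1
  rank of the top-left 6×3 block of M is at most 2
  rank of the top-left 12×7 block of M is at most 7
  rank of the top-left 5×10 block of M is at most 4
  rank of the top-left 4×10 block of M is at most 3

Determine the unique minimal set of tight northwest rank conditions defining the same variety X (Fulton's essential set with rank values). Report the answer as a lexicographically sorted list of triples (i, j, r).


Rank table r_w(12×12) implied by the 30 constraints:

  R[1]: 0 0 0 0 0 0 1 1 1 1 1 1
  R[2]: 0 0 1 1 1 1 2 2 2 2 2 2
  R[3]: 0 0 1 1 2 2 3 3 3 3 3 3
  R[4]: 0 0 1 1 2 2 3 3 3 3 3 4
  R[5]: 1 1 2 2 3 3 4 4 4 4 4 5
  R[6]: 1 1 2 2 3 3 4 4 5 5 5 6
  R[7]: 1 1 2 2 3 4 5 5 6 6 6 7
  R[8]: 1 1 2 3 4 5 6 6 7 7 7 8
  R[9]: 1 1 2 3 4 5 6 7 8 8 8 9
  R[10]: 1 1 2 3 4 5 6 7 8 9 9 10
  R[11]: 1 2 3 4 5 6 7 8 9 10 10 11
  R[12]: 1 2 3 4 5 6 7 8 9 10 11 12

second differences of R give the permutation w = (7, 3, 5, 12, 1, 9, 6, 4, 8, 10, 2, 11).

D(w) has 28 cells with 9 SE-corners; essential set:

[(1, 6, 0), (4, 2, 0), (4, 4, 1), (4, 6, 2), (4, 11, 3), (6, 6, 3), (6, 8, 4), (7, 4, 2), (10, 2, 1)]


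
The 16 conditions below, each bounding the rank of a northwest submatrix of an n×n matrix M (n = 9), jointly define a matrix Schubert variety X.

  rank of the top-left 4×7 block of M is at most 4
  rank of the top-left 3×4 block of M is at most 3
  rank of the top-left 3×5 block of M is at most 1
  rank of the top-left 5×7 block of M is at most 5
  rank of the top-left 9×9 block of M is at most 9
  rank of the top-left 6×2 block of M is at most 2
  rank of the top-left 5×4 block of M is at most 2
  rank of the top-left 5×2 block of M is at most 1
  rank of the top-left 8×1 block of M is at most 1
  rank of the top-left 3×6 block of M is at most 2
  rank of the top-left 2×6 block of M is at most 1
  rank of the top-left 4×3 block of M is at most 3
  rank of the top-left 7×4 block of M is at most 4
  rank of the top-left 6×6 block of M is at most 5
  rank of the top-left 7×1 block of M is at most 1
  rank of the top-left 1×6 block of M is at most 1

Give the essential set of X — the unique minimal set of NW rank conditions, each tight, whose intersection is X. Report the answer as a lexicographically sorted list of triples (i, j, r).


Computing R[i][j] = min implied NW-rank bound (n=9, 16 conditions):

  R[1]: 1 | 1 | 1 | 1 | 1 | 1 | 1 | 1 | 1
  R[2]: 1 | 1 | 1 | 1 | 1 | 1 | 2 | 2 | 2
  R[3]: 1 | 1 | 1 | 1 | 1 | 2 | 3 | 3 | 3
  R[4]: 1 | 1 | 2 | 2 | 2 | 3 | 4 | 4 | 4
  R[5]: 1 | 1 | 2 | 2 | 3 | 4 | 5 | 5 | 5
  R[6]: 1 | 2 | 3 | 3 | 4 | 5 | 6 | 6 | 6
  R[7]: 1 | 2 | 3 | 4 | 5 | 6 | 7 | 7 | 7
  R[8]: 1 | 2 | 3 | 4 | 5 | 6 | 7 | 8 | 8
  R[9]: 1 | 2 | 3 | 4 | 5 | 6 | 7 | 8 | 9

hence w(1..9) = (1, 7, 6, 3, 5, 2, 4, 8, 9).

|D(w)|=12, |Ess(w)|=4:

[(2, 6, 1), (3, 5, 1), (5, 2, 1), (5, 4, 2)]


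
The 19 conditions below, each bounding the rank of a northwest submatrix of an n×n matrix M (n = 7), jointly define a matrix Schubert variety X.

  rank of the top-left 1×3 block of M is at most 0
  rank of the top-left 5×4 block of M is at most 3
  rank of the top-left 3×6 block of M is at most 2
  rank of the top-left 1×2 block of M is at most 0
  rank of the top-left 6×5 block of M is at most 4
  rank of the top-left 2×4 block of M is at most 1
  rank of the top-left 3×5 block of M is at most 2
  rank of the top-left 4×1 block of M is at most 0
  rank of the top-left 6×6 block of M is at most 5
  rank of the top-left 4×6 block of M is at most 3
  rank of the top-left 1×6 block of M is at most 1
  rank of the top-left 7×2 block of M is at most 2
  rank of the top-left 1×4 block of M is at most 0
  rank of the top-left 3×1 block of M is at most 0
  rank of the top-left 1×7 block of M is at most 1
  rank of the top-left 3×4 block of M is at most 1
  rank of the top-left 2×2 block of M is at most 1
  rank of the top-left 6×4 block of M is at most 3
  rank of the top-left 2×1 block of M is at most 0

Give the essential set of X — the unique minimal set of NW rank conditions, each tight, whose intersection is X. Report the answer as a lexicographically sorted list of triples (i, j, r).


Reconstructing r_w from the 19 given conditions:

  row 1: 0 | 0 | 0 | 0 | 1 | 1 | 1
  row 2: 0 | 1 | 1 | 1 | 2 | 2 | 2
  row 3: 0 | 1 | 1 | 1 | 2 | 2 | 3
  row 4: 0 | 1 | 2 | 2 | 3 | 3 | 4
  row 5: 1 | 2 | 3 | 3 | 4 | 4 | 5
  row 6: 1 | 2 | 3 | 3 | 4 | 5 | 6
  row 7: 1 | 2 | 3 | 4 | 5 | 6 | 7

second differences of R give the permutation w = (5, 2, 7, 3, 1, 6, 4).

ℓ(w)=11; the 5 essential cells (i,j,r):

[(1, 4, 0), (3, 4, 1), (3, 6, 2), (4, 1, 0), (6, 4, 3)]


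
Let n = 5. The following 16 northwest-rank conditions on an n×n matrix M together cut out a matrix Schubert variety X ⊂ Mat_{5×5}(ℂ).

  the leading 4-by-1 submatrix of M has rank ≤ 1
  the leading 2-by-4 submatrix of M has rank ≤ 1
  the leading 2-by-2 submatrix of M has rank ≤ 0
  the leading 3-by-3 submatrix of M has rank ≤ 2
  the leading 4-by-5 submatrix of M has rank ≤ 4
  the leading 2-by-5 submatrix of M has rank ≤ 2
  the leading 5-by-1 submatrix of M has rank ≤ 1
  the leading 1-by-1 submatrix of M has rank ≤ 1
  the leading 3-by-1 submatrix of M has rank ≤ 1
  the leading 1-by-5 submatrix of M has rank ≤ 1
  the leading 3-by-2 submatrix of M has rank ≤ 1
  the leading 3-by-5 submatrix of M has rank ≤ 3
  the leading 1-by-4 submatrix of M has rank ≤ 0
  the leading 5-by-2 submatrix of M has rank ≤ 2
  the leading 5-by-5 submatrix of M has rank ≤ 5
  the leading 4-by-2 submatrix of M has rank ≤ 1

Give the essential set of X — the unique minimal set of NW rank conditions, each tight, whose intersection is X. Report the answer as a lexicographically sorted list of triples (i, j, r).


Propagating the 16 rank bounds to every northwest block:

  row 1: 0 | 0 | 0 | 0 | 1
  row 2: 0 | 0 | 1 | 1 | 2
  row 3: 1 | 1 | 2 | 2 | 3
  row 4: 1 | 1 | 2 | 3 | 4
  row 5: 1 | 2 | 3 | 4 | 5

giving w = (5, 3, 1, 4, 2) via Δ²R.

3 SE-corners of the 7-cell Rothe diagram give Ess(w):

[(1, 4, 0), (2, 2, 0), (4, 2, 1)]


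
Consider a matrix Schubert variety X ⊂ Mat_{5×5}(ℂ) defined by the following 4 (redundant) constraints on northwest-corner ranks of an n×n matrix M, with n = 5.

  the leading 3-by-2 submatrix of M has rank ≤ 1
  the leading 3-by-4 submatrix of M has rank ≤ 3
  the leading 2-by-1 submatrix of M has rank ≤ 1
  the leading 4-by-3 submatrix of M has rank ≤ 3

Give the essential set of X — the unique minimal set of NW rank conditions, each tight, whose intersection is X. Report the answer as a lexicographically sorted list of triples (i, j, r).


Computing R[i][j] = min implied NW-rank bound (n=5, 4 conditions):

  1  1  1  1  1
  1  1  2  2  2
  1  1  2  3  3
  1  2  3  4  4
  1  2  3  4  5

reading off 1-entries of Δ²R: w = (1, 3, 4, 2, 5).

1 SE-corner of the 2-cell Rothe diagram gives Ess(w):

[(3, 2, 1)]


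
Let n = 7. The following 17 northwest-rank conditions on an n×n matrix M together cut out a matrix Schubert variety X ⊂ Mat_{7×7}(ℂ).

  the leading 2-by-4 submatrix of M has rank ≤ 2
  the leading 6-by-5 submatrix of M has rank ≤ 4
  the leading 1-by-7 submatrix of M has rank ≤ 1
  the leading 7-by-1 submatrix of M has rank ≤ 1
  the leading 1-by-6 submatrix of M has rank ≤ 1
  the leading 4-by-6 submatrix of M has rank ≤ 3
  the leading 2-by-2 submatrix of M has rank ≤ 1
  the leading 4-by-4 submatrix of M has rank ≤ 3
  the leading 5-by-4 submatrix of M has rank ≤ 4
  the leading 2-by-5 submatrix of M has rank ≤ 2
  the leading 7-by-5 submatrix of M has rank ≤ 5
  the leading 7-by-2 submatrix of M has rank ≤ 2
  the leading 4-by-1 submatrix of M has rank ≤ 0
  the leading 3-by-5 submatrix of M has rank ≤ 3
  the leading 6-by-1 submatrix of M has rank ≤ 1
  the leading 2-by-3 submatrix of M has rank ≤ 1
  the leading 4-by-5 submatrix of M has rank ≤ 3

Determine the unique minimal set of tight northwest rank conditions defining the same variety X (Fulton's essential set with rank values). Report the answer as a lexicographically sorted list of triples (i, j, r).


Computing R[i][j] = min implied NW-rank bound (n=7, 17 conditions):

  R[1]: 0, 1, 1, 1, 1, 1, 1
  R[2]: 0, 1, 1, 2, 2, 2, 2
  R[3]: 0, 1, 2, 3, 3, 3, 3
  R[4]: 0, 1, 2, 3, 3, 3, 4
  R[5]: 1, 2, 3, 4, 4, 4, 5
  R[6]: 1, 2, 3, 4, 4, 5, 6
  R[7]: 1, 2, 3, 4, 5, 6, 7

so w = (2, 4, 3, 7, 1, 6, 5).

4 SE-corners of the 8-cell Rothe diagram give Ess(w):

[(2, 3, 1), (4, 1, 0), (4, 6, 3), (6, 5, 4)]


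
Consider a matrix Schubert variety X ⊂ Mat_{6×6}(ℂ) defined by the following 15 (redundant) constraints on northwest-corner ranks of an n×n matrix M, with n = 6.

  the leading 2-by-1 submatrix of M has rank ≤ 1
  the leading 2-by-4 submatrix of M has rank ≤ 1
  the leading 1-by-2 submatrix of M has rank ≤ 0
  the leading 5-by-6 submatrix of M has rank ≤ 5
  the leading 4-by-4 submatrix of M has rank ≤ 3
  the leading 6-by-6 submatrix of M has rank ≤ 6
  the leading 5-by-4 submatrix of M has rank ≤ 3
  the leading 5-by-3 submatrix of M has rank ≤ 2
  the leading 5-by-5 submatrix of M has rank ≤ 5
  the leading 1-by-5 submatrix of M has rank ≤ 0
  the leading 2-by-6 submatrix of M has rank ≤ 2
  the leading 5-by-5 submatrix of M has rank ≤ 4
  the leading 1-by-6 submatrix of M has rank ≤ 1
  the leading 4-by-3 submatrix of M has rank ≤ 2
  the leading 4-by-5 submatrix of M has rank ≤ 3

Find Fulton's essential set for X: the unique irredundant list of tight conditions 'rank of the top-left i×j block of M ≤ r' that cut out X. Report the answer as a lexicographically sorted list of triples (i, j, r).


The tightest implied rank at each (i,j), from the 15 conditions:

  R[1]: 0 | 0 | 0 | 0 | 0 | 1
  R[2]: 1 | 1 | 1 | 1 | 1 | 2
  R[3]: 1 | 2 | 2 | 2 | 2 | 3
  R[4]: 1 | 2 | 2 | 3 | 3 | 4
  R[5]: 1 | 2 | 2 | 3 | 4 | 5
  R[6]: 1 | 2 | 3 | 4 | 5 | 6

second differences of R give the permutation w = (6, 1, 2, 4, 5, 3).

ℓ(w)=7; the 2 essential cells (i,j,r):

[(1, 5, 0), (5, 3, 2)]


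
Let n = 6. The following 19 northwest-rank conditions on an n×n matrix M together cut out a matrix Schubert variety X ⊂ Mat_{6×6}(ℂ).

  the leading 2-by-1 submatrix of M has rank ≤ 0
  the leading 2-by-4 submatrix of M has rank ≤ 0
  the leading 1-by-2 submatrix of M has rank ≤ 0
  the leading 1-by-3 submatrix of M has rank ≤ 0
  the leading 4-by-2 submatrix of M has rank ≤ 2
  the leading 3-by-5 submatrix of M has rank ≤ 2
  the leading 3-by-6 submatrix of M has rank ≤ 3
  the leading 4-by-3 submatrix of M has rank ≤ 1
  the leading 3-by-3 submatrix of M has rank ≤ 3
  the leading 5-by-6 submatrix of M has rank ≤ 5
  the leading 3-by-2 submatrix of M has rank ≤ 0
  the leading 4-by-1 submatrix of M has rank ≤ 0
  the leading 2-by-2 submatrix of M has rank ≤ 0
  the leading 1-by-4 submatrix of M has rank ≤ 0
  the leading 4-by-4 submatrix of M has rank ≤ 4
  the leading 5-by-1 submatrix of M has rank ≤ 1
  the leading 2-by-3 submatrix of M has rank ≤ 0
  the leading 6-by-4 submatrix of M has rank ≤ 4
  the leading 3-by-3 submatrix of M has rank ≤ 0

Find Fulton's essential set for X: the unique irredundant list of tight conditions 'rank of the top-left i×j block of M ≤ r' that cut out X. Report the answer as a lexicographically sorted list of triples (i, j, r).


Computing R[i][j] = min implied NW-rank bound (n=6, 19 conditions):

  R[1]: 0 0 0 0 1 1
  R[2]: 0 0 0 0 1 2
  R[3]: 0 0 0 1 2 3
  R[4]: 0 1 1 2 3 4
  R[5]: 1 2 2 3 4 5
  R[6]: 1 2 3 4 5 6

second differences of R give the permutation w = (5, 6, 4, 2, 1, 3).

ℓ(w)=12; the 3 essential cells (i,j,r):

[(2, 4, 0), (3, 3, 0), (4, 1, 0)]


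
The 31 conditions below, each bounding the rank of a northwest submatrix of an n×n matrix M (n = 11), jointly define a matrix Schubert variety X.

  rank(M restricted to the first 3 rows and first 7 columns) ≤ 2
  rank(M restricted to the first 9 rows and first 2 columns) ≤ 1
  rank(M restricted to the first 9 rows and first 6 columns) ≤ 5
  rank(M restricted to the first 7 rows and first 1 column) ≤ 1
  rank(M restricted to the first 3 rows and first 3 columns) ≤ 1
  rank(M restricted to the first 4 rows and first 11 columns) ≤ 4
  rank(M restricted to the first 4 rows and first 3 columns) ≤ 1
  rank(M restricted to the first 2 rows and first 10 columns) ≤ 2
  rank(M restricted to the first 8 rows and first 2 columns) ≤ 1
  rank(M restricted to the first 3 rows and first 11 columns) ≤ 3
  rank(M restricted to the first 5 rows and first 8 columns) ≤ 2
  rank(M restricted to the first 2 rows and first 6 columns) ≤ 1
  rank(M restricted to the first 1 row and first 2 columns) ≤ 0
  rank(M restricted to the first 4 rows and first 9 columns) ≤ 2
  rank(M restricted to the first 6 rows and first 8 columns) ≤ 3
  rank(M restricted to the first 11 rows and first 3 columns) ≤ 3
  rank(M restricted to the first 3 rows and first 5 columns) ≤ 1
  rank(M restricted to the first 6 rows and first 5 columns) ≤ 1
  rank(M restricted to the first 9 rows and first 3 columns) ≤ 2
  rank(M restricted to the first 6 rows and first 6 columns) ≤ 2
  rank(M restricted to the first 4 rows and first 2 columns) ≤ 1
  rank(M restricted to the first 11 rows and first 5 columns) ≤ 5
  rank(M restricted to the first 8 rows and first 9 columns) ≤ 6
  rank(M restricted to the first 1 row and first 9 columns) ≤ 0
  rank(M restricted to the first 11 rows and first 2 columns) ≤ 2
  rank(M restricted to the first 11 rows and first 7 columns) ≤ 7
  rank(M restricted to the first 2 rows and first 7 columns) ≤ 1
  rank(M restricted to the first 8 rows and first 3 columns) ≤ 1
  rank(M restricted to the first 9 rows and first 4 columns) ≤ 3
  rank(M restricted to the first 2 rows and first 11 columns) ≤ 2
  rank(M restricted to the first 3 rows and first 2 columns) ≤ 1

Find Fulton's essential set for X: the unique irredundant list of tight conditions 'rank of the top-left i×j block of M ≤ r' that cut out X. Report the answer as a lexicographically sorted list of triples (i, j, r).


Rank table r_w(11×11) implied by the 31 constraints:

  row 1: 0, 0, 0, 0, 0, 0, 0, 0, 0, 1, 1
  row 2: 1, 1, 1, 1, 1, 1, 1, 1, 1, 2, 2
  row 3: 1, 1, 1, 1, 1, 2, 2, 2, 2, 3, 3
  row 4: 1, 1, 1, 1, 1, 2, 2, 2, 2, 3, 4
  row 5: 1, 1, 1, 1, 1, 2, 2, 2, 3, 4, 5
  row 6: 1, 1, 1, 1, 1, 2, 3, 3, 4, 5, 6
  row 7: 1, 1, 1, 2, 2, 3, 4, 4, 5, 6, 7
  row 8: 1, 1, 1, 2, 3, 4, 5, 5, 6, 7, 8
  row 9: 1, 1, 2, 3, 4, 5, 6, 6, 7, 8, 9
  row 10: 1, 2, 3, 4, 5, 6, 7, 7, 8, 9, 10
  row 11: 1, 2, 3, 4, 5, 6, 7, 8, 9, 10, 11

second differences of R give the permutation w = (10, 1, 6, 11, 9, 7, 4, 5, 3, 2, 8).

Fulton essential set (6 of the 35 Rothe cells):

[(1, 9, 0), (4, 9, 2), (5, 8, 2), (6, 5, 1), (8, 3, 1), (9, 2, 1)]


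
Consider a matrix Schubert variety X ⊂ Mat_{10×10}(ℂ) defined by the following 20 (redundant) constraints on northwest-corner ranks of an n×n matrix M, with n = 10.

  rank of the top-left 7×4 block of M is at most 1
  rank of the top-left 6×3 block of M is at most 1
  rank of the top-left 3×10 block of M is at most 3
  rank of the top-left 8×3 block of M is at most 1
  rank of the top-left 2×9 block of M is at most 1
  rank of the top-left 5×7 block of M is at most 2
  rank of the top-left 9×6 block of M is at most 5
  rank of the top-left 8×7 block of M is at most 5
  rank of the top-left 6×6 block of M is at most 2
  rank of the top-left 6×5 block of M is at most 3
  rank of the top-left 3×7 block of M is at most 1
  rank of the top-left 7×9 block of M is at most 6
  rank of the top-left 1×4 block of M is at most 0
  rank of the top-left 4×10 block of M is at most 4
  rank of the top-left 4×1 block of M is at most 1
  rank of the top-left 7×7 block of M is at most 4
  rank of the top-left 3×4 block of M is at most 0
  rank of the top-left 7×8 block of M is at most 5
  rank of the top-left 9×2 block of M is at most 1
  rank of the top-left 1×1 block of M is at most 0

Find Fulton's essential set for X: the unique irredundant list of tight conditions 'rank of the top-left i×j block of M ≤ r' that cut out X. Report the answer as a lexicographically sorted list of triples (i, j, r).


Rank table r_w(10×10) implied by the 20 constraints:

  row 1: 0 0 0 0 1 1 1 1 1 1
  row 2: 0 0 0 0 1 1 1 1 1 2
  row 3: 0 0 0 0 1 1 1 2 2 3
  row 4: 1 1 1 1 2 2 2 3 3 4
  row 5: 1 1 1 1 2 2 2 3 4 5
  row 6: 1 1 1 1 2 2 3 4 5 6
  row 7: 1 1 1 1 2 3 4 5 6 7
  row 8: 1 1 1 2 3 4 5 6 7 8
  row 9: 1 1 2 3 4 5 6 7 8 9
  row 10: 1 2 3 4 5 6 7 8 9 10

second differences of R give the permutation w = (5, 10, 8, 1, 9, 7, 6, 4, 3, 2).

|D(w)|=33, |Ess(w)|=8:

[(2, 9, 1), (3, 4, 0), (3, 7, 1), (5, 7, 2), (6, 6, 2), (7, 4, 1), (8, 3, 1), (9, 2, 1)]


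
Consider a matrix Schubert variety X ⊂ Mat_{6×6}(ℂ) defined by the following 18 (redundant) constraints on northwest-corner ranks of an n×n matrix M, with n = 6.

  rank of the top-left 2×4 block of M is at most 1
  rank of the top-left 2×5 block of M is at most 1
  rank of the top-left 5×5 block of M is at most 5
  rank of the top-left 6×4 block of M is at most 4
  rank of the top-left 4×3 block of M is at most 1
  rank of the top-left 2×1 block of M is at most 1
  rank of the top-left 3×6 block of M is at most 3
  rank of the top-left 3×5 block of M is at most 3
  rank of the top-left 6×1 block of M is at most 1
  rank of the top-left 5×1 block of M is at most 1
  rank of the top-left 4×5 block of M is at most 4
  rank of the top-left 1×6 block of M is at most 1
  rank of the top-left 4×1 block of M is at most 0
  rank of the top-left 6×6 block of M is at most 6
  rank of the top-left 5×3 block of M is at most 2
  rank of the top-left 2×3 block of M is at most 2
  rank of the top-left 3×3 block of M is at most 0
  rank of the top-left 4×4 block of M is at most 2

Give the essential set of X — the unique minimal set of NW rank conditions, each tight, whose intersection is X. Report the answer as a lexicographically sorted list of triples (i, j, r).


Recovering R(i,j) via the rank-extension bound from the 18 conditions:

  row 1: 0  0  0  1  1  1
  row 2: 0  0  0  1  1  2
  row 3: 0  0  0  1  2  3
  row 4: 0  1  1  2  3  4
  row 5: 1  2  2  3  4  5
  row 6: 1  2  3  4  5  6

reading off 1-entries of Δ²R: w = (4, 6, 5, 2, 1, 3).

Fulton essential set (3 of the 11 Rothe cells):

[(2, 5, 1), (3, 3, 0), (4, 1, 0)]


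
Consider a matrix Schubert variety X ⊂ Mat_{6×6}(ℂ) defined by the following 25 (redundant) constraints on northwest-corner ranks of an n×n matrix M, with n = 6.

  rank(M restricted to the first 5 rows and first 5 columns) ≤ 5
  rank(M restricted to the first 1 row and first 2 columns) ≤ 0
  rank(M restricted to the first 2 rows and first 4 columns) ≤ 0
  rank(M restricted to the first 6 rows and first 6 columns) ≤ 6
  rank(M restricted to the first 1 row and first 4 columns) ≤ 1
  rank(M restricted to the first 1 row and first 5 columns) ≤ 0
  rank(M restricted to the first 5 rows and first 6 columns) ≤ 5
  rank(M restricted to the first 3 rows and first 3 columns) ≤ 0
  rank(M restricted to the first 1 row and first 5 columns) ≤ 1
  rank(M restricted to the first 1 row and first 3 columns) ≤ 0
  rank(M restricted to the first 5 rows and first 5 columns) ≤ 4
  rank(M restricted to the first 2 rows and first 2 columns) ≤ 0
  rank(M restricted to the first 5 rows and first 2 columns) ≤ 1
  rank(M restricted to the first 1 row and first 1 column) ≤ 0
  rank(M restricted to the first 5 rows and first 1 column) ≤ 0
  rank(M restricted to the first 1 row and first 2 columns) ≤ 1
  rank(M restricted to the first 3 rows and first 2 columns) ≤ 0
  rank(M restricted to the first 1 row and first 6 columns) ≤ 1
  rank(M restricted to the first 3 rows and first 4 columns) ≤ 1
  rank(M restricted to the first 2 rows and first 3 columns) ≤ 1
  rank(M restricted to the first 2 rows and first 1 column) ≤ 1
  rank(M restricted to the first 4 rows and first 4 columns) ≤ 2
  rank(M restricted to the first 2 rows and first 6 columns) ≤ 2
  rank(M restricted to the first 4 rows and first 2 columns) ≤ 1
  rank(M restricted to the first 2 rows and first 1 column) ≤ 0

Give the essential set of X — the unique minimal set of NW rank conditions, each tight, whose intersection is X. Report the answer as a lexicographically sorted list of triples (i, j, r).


Propagating the 25 rank bounds to every northwest block:

  R[1]: 0, 0, 0, 0, 0, 1
  R[2]: 0, 0, 0, 0, 1, 2
  R[3]: 0, 0, 0, 1, 2, 3
  R[4]: 0, 1, 1, 2, 3, 4
  R[5]: 0, 1, 2, 3, 4, 5
  R[6]: 1, 2, 3, 4, 5, 6

giving w = (6, 5, 4, 2, 3, 1) via Δ²R.

4 SE-corners of the 14-cell Rothe diagram give Ess(w):

[(1, 5, 0), (2, 4, 0), (3, 3, 0), (5, 1, 0)]


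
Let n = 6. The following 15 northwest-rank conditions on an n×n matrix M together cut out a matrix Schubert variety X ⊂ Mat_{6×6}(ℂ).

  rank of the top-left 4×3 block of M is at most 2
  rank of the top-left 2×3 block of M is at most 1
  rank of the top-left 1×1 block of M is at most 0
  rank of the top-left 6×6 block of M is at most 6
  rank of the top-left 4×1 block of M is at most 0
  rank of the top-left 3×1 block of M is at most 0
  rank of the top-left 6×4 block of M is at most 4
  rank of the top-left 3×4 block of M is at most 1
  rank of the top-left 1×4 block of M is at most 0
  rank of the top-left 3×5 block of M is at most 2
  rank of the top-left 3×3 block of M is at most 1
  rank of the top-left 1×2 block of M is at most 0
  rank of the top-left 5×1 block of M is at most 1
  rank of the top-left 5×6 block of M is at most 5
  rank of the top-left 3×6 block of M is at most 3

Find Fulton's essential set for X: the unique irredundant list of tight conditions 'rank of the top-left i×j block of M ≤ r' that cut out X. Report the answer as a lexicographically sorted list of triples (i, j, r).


Reconstructing r_w from the 15 given conditions:

  R[1]: 0 | 0 | 0 | 0 | 1 | 1
  R[2]: 0 | 1 | 1 | 1 | 2 | 2
  R[3]: 0 | 1 | 1 | 1 | 2 | 3
  R[4]: 0 | 1 | 2 | 2 | 3 | 4
  R[5]: 1 | 2 | 3 | 3 | 4 | 5
  R[6]: 1 | 2 | 3 | 4 | 5 | 6

giving w = (5, 2, 6, 3, 1, 4) via Δ²R.

Fulton essential set (3 of the 9 Rothe cells):

[(1, 4, 0), (3, 4, 1), (4, 1, 0)]


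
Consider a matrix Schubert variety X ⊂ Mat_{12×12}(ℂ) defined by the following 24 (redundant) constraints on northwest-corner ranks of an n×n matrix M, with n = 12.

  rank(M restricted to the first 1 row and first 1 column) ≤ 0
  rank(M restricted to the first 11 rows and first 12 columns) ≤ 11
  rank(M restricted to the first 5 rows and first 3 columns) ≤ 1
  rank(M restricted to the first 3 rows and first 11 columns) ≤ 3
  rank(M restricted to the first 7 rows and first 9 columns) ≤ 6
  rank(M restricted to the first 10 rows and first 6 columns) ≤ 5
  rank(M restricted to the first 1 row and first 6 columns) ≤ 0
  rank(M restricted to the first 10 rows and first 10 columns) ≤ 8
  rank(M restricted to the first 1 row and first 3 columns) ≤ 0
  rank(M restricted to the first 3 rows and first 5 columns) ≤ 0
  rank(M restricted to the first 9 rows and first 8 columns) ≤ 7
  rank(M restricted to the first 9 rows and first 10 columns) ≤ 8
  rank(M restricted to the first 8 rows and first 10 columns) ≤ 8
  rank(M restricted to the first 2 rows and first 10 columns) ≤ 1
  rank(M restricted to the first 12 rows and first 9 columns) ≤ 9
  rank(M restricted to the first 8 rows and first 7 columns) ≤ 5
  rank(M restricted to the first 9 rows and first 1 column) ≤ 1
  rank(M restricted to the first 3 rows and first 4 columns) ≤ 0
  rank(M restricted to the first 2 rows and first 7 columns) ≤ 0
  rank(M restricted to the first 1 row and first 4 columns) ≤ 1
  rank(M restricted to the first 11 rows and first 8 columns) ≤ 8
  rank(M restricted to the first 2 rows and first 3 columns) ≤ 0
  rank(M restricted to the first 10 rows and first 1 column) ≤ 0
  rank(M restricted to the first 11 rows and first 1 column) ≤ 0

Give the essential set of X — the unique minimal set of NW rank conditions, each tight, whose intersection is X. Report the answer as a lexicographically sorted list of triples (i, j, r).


Propagating the 24 rank bounds to every northwest block:

  i=1: 0 | 0 | 0 | 0 | 0 | 0 | 0 | 1 | 1 | 1 | 1 | 1
  i=2: 0 | 0 | 0 | 0 | 0 | 0 | 0 | 1 | 1 | 1 | 2 | 2
  i=3: 0 | 0 | 0 | 0 | 0 | 1 | 1 | 2 | 2 | 2 | 3 | 3
  i=4: 0 | 1 | 1 | 1 | 1 | 2 | 2 | 3 | 3 | 3 | 4 | 4
  i=5: 0 | 1 | 1 | 2 | 2 | 3 | 3 | 4 | 4 | 4 | 5 | 5
  i=6: 0 | 1 | 2 | 3 | 3 | 4 | 4 | 5 | 5 | 5 | 6 | 6
  i=7: 0 | 1 | 2 | 3 | 4 | 5 | 5 | 6 | 6 | 6 | 7 | 7
  i=8: 0 | 1 | 2 | 3 | 4 | 5 | 5 | 6 | 7 | 7 | 8 | 8
  i=9: 0 | 1 | 2 | 3 | 4 | 5 | 6 | 7 | 8 | 8 | 9 | 9
  i=10: 0 | 1 | 2 | 3 | 4 | 5 | 6 | 7 | 8 | 8 | 9 | 10
  i=11: 0 | 1 | 2 | 3 | 4 | 5 | 6 | 7 | 8 | 9 | 10 | 11
  i=12: 1 | 2 | 3 | 4 | 5 | 6 | 7 | 8 | 9 | 10 | 11 | 12

giving w = (8, 11, 6, 2, 4, 3, 5, 9, 7, 12, 10, 1) via Δ²R.

|D(w)|=32, |Ess(w)|=7:

[(2, 7, 0), (2, 10, 1), (3, 5, 0), (5, 3, 1), (8, 7, 5), (10, 10, 8), (11, 1, 0)]


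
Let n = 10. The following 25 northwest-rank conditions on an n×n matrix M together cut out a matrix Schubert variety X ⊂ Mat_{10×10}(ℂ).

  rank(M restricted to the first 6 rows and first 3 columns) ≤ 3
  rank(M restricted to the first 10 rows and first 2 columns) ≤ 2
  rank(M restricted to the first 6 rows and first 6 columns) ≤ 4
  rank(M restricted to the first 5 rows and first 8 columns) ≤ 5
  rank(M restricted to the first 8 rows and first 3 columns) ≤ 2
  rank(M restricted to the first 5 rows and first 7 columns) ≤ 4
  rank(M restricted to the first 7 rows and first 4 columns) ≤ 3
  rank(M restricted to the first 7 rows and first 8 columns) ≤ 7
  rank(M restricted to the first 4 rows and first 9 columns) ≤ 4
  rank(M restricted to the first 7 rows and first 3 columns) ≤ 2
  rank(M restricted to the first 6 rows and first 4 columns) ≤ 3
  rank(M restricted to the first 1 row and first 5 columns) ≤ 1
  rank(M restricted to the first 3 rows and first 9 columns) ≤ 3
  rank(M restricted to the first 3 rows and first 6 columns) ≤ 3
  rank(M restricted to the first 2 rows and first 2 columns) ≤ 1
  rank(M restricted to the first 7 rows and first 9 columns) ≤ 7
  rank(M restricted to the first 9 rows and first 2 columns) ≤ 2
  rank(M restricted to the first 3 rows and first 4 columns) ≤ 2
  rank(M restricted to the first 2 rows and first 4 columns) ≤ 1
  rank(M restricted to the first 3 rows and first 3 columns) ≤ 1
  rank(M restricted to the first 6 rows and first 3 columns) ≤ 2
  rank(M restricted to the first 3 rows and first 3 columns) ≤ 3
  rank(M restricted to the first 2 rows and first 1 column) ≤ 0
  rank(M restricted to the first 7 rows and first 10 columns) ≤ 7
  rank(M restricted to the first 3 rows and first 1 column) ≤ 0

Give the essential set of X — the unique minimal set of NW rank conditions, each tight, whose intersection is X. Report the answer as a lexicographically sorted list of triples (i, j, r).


Recovering R(i,j) via the rank-extension bound from the 25 conditions:

  0 | 1 | 1 | 1 | 1 | 1 | 1 | 1 | 1 | 1
  0 | 1 | 1 | 1 | 2 | 2 | 2 | 2 | 2 | 2
  0 | 1 | 1 | 2 | 3 | 3 | 3 | 3 | 3 | 3
  1 | 2 | 2 | 3 | 4 | 4 | 4 | 4 | 4 | 4
  1 | 2 | 2 | 3 | 4 | 4 | 4 | 5 | 5 | 5
  1 | 2 | 2 | 3 | 4 | 4 | 5 | 6 | 6 | 6
  1 | 2 | 2 | 3 | 4 | 5 | 6 | 7 | 7 | 7
  1 | 2 | 2 | 3 | 4 | 5 | 6 | 7 | 8 | 8
  1 | 2 | 3 | 4 | 5 | 6 | 7 | 8 | 9 | 9
  1 | 2 | 3 | 4 | 5 | 6 | 7 | 8 | 9 | 10

hence w(1..10) = (2, 5, 4, 1, 8, 7, 6, 9, 3, 10).

Rothe diagram D(w) (13 cells), 6 SE-corners (essential conditions):

[(2, 4, 1), (3, 1, 0), (3, 3, 1), (5, 7, 4), (6, 6, 4), (8, 3, 2)]


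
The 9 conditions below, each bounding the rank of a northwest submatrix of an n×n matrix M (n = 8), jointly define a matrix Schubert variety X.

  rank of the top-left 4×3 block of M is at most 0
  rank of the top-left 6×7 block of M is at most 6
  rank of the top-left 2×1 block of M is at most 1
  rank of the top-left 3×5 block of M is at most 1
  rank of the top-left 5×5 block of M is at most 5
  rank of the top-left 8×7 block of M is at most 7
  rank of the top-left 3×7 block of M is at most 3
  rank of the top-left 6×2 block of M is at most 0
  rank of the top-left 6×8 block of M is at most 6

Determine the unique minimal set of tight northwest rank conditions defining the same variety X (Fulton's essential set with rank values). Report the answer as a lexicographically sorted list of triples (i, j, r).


Recovering R(i,j) via the rank-extension bound from the 9 conditions:

  0 | 0 | 0 | 1 | 1 | 1 | 1 | 1
  0 | 0 | 0 | 1 | 1 | 2 | 2 | 2
  0 | 0 | 0 | 1 | 1 | 2 | 3 | 3
  0 | 0 | 0 | 1 | 2 | 3 | 4 | 4
  0 | 0 | 1 | 2 | 3 | 4 | 5 | 5
  0 | 0 | 1 | 2 | 3 | 4 | 5 | 6
  1 | 1 | 2 | 3 | 4 | 5 | 6 | 7
  1 | 2 | 3 | 4 | 5 | 6 | 7 | 8

reading off 1-entries of Δ²R: w = (4, 6, 7, 5, 3, 8, 1, 2).

ℓ(w)=18; the 3 essential cells (i,j,r):

[(3, 5, 1), (4, 3, 0), (6, 2, 0)]


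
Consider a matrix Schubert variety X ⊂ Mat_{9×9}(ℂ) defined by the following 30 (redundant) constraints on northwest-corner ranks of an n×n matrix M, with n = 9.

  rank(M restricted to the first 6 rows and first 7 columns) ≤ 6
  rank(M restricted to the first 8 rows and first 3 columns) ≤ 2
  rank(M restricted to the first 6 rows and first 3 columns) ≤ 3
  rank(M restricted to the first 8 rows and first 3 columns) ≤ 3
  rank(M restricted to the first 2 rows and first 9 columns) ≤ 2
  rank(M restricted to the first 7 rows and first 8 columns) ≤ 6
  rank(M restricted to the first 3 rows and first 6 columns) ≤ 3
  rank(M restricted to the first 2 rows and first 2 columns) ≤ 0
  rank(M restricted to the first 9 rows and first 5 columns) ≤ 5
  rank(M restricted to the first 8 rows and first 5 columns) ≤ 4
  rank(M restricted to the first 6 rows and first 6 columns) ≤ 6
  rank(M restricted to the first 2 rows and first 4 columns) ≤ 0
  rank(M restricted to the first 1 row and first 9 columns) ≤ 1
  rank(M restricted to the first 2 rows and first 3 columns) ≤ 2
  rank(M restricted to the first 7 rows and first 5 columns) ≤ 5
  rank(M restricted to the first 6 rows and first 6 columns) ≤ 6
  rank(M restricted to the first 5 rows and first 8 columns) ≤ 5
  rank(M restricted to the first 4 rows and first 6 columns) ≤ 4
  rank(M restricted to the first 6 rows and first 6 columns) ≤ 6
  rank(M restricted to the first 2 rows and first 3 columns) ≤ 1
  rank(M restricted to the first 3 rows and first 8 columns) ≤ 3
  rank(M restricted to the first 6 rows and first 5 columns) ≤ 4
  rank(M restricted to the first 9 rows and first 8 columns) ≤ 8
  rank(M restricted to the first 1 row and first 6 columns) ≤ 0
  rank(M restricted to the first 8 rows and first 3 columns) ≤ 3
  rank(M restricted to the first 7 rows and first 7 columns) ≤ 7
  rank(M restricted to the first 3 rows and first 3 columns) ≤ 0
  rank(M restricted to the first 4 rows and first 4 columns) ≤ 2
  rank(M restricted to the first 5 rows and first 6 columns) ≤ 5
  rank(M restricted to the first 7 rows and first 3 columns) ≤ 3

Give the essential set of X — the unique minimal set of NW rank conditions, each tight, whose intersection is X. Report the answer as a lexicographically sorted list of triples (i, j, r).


Recovering R(i,j) via the rank-extension bound from the 30 conditions:

  0, 0, 0, 0, 0, 0, 1, 1, 1
  0, 0, 0, 0, 1, 1, 2, 2, 2
  0, 0, 0, 1, 2, 2, 3, 3, 3
  1, 1, 1, 2, 3, 3, 4, 4, 4
  1, 2, 2, 3, 4, 4, 5, 5, 5
  1, 2, 2, 3, 4, 5, 6, 6, 6
  1, 2, 2, 3, 4, 5, 6, 6, 7
  1, 2, 2, 3, 4, 5, 6, 7, 8
  1, 2, 3, 4, 5, 6, 7, 8, 9

giving w = (7, 5, 4, 1, 2, 6, 9, 8, 3) via Δ²R.

D(w) has 17 cells with 5 SE-corners; essential set:

[(1, 6, 0), (2, 4, 0), (3, 3, 0), (7, 8, 6), (8, 3, 2)]


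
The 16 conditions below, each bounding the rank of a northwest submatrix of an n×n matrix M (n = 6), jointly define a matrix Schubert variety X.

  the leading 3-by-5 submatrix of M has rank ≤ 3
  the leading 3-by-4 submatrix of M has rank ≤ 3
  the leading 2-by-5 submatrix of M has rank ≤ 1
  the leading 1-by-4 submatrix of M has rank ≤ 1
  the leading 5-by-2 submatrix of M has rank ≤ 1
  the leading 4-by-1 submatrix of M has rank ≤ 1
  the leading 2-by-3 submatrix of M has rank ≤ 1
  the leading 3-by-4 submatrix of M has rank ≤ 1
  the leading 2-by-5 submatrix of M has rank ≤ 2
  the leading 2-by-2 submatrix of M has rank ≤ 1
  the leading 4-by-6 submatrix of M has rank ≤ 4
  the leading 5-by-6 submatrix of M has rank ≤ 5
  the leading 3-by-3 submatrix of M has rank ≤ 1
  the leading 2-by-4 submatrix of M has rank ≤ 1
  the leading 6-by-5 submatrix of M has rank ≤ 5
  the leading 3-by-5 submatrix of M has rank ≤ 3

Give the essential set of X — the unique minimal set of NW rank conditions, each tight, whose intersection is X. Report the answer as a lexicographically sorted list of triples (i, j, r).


Propagating the 16 rank bounds to every northwest block:

  R[1]: 1 1 1 1 1 1
  R[2]: 1 1 1 1 1 2
  R[3]: 1 1 1 1 2 3
  R[4]: 1 1 2 2 3 4
  R[5]: 1 1 2 3 4 5
  R[6]: 1 2 3 4 5 6

second differences of R give the permutation w = (1, 6, 5, 3, 4, 2).

Fulton essential set (3 of the 9 Rothe cells):

[(2, 5, 1), (3, 4, 1), (5, 2, 1)]


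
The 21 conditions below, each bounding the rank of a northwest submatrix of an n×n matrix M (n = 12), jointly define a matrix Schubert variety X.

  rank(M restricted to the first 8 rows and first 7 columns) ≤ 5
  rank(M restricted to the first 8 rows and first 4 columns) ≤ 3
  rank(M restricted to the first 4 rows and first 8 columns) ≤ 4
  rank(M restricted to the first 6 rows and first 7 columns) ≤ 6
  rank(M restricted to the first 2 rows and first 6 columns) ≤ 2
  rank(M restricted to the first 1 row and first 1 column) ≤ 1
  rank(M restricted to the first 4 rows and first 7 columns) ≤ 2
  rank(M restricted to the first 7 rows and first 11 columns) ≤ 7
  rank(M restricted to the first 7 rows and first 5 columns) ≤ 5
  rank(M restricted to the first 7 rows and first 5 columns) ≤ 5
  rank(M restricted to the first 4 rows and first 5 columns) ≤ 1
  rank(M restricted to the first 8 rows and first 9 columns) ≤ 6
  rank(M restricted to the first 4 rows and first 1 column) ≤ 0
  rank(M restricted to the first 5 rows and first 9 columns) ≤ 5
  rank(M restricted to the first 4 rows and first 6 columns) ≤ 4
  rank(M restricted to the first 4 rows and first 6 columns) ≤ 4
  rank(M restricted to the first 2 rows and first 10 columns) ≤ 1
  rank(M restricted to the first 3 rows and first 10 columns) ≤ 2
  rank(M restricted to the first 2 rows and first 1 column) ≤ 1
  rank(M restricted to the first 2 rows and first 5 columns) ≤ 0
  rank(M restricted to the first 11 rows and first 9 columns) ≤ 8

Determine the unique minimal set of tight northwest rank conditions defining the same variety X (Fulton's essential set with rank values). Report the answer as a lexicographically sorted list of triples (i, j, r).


Computing R[i][j] = min implied NW-rank bound (n=12, 21 conditions):

  R[1]: 0 | 0 | 0 | 0 | 0 | 1 | 1 | 1 | 1 | 1 | 1 | 1
  R[2]: 0 | 0 | 0 | 0 | 0 | 1 | 1 | 1 | 1 | 1 | 2 | 2
  R[3]: 0 | 1 | 1 | 1 | 1 | 2 | 2 | 2 | 2 | 2 | 3 | 3
  R[4]: 0 | 1 | 1 | 1 | 1 | 2 | 2 | 3 | 3 | 3 | 4 | 4
  R[5]: 1 | 2 | 2 | 2 | 2 | 3 | 3 | 4 | 4 | 4 | 5 | 5
  R[6]: 1 | 2 | 3 | 3 | 3 | 4 | 4 | 5 | 5 | 5 | 6 | 6
  R[7]: 1 | 2 | 3 | 3 | 4 | 5 | 5 | 6 | 6 | 6 | 7 | 7
  R[8]: 1 | 2 | 3 | 3 | 4 | 5 | 5 | 6 | 6 | 7 | 8 | 8
  R[9]: 1 | 2 | 3 | 4 | 5 | 6 | 6 | 7 | 7 | 8 | 9 | 9
  R[10]: 1 | 2 | 3 | 4 | 5 | 6 | 7 | 8 | 8 | 9 | 10 | 10
  R[11]: 1 | 2 | 3 | 4 | 5 | 6 | 7 | 8 | 8 | 9 | 10 | 11
  R[12]: 1 | 2 | 3 | 4 | 5 | 6 | 7 | 8 | 9 | 10 | 11 | 12

hence w(1..12) = (6, 11, 2, 8, 1, 3, 5, 10, 4, 7, 12, 9).

9 SE-corners of the 25-cell Rothe diagram give Ess(w):

[(2, 5, 0), (2, 10, 1), (4, 1, 0), (4, 5, 1), (4, 7, 2), (8, 4, 3), (8, 7, 5), (8, 9, 6), (11, 9, 8)]
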